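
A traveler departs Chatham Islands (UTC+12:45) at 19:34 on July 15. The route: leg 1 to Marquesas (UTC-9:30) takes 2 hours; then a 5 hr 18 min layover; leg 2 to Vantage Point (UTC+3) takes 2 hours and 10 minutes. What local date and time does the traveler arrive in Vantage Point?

19:17 on July 15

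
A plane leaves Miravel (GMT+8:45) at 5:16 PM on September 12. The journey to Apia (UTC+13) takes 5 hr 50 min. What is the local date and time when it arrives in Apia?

3:21 AM on Sep 13

Convert departure to UTC: 5:16 PM − 8:45 = 8:31 AM UTC on Sep 12.
Add 5 hours and 50 minutes travel time → 2:21 PM UTC.
Apia is UTC+13:00, so local arrival = 2:21 PM + 13:00 = 3:21 AM on Sep 13.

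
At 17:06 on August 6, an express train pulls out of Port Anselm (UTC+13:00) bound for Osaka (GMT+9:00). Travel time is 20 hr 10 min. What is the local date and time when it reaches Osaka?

09:16 on Aug 7

Convert departure to UTC: 17:06 − 13:00 = 04:06 UTC on Aug 6.
Add 20 hours 10 minutes travel time → 00:16 UTC (Aug 7).
Osaka is UTC+9:00, so local arrival = 00:16 + 9:00 = 09:16 on Aug 7.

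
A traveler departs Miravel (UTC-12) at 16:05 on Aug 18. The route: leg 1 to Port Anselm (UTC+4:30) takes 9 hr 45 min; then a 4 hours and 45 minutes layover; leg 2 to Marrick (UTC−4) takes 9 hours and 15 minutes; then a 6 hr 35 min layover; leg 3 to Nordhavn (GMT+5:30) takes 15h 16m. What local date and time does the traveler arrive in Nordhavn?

Convert departure to UTC: 16:05 + 12:00 = 04:05 UTC on Aug 19.
Add 9 hours 45 minutes leg 1 → 13:50 UTC.
Add 4 hours 45 minutes layover in Port Anselm → 18:35 UTC.
Add 9 hours 15 minutes leg 2 → 03:50 UTC (Aug 20).
Add 6 hours 35 minutes layover in Marrick → 10:25 UTC.
Add 15 hours 16 minutes leg 3 → 01:41 UTC (Aug 21).
Nordhavn is UTC+5:30, so local arrival = 01:41 + 5:30 = 07:11 on Aug 21.

07:11 on Aug 21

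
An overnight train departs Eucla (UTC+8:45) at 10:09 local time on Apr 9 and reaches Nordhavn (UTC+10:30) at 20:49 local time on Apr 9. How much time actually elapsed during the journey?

Departure in UTC: 10:09 − 8:45 = 01:24 on Apr 9.
Arrival in UTC: 20:49 − 10:30 = 10:19 on Apr 9.
Elapsed = 10:19 − 01:24 = 8 hours 55 minutes.

8 hours 55 minutes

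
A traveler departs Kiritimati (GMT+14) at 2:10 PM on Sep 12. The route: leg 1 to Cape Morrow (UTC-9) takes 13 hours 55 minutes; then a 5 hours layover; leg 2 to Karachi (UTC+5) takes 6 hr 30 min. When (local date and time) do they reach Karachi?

6:35 AM on September 13

Convert departure to UTC: 2:10 PM − 14:00 = 12:10 AM UTC on Sep 12.
Add 13 hours and 55 minutes leg 1 → 2:05 PM UTC.
Add 5 hours layover in Cape Morrow → 7:05 PM UTC.
Add 6 hours 30 minutes leg 2 → 1:35 AM UTC (Sep 13).
Karachi is UTC+5:00, so local arrival = 1:35 AM + 5:00 = 6:35 AM on Sep 13.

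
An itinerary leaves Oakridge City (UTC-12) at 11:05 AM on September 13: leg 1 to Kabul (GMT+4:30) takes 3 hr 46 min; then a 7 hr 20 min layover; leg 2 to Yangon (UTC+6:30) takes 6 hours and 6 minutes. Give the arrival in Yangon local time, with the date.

Convert departure to UTC: 11:05 AM + 12:00 = 11:05 PM UTC on Sep 13.
Add 3 hours and 46 minutes leg 1 → 2:51 AM UTC (Sep 14).
Add 7 hours 20 minutes layover in Kabul → 10:11 AM UTC.
Add 6 hours 6 minutes leg 2 → 4:17 PM UTC.
Yangon is UTC+6:30, so local arrival = 4:17 PM + 6:30 = 10:47 PM on Sep 14.

10:47 PM on September 14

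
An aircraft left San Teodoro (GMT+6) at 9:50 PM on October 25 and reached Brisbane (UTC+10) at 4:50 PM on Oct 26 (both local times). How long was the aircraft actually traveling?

15 hours

Departure in UTC: 9:50 PM − 6:00 = 3:50 PM on Oct 25.
Arrival in UTC: 4:50 PM − 10:00 = 6:50 AM on Oct 26.
Elapsed = 6:50 AM − 3:50 PM (+1 day) = 15 hours.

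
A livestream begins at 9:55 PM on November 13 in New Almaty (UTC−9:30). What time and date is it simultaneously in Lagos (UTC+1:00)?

8:25 AM on Nov 14

Lagos is 10:30 ahead of New Almaty.
Shift by the zone difference: 9:55 PM + 10:30 = 8:25 AM on Nov 14 in Lagos.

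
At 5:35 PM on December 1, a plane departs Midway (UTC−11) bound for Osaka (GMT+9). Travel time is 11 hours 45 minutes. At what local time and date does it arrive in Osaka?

Convert departure to UTC: 5:35 PM + 11:00 = 4:35 AM UTC on Dec 2.
Add 11 hours and 45 minutes travel time → 4:20 PM UTC.
Osaka is UTC+9:00, so local arrival = 4:20 PM + 9:00 = 1:20 AM on Dec 3.

1:20 AM on Dec 3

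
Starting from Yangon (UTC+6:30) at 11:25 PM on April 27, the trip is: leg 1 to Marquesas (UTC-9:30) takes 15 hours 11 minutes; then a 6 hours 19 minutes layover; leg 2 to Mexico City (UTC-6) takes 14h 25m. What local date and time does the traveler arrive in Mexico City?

10:50 PM on Apr 28

Convert departure to UTC: 11:25 PM − 6:30 = 4:55 PM UTC on Apr 27.
Add 15 hours and 11 minutes leg 1 → 8:06 AM UTC (Apr 28).
Add 6 hours and 19 minutes layover in Marquesas → 2:25 PM UTC.
Add 14 hours and 25 minutes leg 2 → 4:50 AM UTC (Apr 29).
Mexico City is UTC−6:00, so local arrival = 4:50 AM − 6:00 = 10:50 PM on Apr 28.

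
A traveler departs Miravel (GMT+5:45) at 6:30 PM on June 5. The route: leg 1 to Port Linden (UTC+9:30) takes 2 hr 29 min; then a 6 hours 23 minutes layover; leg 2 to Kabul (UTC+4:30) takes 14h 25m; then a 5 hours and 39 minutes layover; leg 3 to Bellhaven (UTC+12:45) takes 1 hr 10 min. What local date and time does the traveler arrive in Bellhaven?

Convert departure to UTC: 6:30 PM − 5:45 = 12:45 PM UTC on Jun 5.
Add 2 hours and 29 minutes leg 1 → 3:14 PM UTC.
Add 6 hours and 23 minutes layover in Port Linden → 9:37 PM UTC.
Add 14 hours and 25 minutes leg 2 → 12:02 PM UTC (Jun 6).
Add 5 hours 39 minutes layover in Kabul → 5:41 PM UTC.
Add 1 hour 10 minutes leg 3 → 6:51 PM UTC.
Bellhaven is UTC+12:45, so local arrival = 6:51 PM + 12:45 = 7:36 AM on Jun 7.

7:36 AM on Jun 7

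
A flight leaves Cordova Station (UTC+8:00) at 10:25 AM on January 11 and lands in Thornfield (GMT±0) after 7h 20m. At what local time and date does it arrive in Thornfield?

9:45 AM on January 11

Thornfield is 8:00 behind Cordova Station.
After 7 hours and 20 minutes it is 5:45 PM in Cordova Station.
Shift by the zone difference: 5:45 PM − 8:00 = 9:45 AM on Jan 11 in Thornfield.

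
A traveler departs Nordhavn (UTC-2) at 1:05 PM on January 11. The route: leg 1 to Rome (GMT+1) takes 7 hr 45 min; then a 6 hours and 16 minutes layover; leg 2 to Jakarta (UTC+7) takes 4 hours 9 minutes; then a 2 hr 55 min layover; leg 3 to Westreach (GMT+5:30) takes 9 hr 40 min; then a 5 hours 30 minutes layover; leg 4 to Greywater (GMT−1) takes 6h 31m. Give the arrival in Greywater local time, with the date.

Convert departure to UTC: 1:05 PM + 2:00 = 3:05 PM UTC on Jan 11.
Add 7 hours 45 minutes leg 1 → 10:50 PM UTC.
Add 6 hours and 16 minutes layover in Rome → 5:06 AM UTC (Jan 12).
Add 4 hours and 9 minutes leg 2 → 9:15 AM UTC.
Add 2 hours 55 minutes layover in Jakarta → 12:10 PM UTC.
Add 9 hours 40 minutes leg 3 → 9:50 PM UTC.
Add 5 hours and 30 minutes layover in Westreach → 3:20 AM UTC (Jan 13).
Add 6 hours 31 minutes leg 4 → 9:51 AM UTC.
Greywater is UTC−1:00, so local arrival = 9:51 AM − 1:00 = 8:51 AM on Jan 13.

8:51 AM on Jan 13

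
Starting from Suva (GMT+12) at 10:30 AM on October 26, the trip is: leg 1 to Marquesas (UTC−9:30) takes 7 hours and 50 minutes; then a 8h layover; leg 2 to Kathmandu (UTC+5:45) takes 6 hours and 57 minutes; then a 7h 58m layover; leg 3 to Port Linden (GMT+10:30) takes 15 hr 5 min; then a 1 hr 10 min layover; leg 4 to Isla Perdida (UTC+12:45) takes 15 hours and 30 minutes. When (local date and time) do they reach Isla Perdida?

1:45 AM on October 29

Convert departure to UTC: 10:30 AM − 12:00 = 10:30 PM UTC on Oct 25.
Add 7 hours 50 minutes leg 1 → 6:20 AM UTC (Oct 26).
Add 8 hours layover in Marquesas → 2:20 PM UTC.
Add 6 hours and 57 minutes leg 2 → 9:17 PM UTC.
Add 7 hours and 58 minutes layover in Kathmandu → 5:15 AM UTC (Oct 27).
Add 15 hours 5 minutes leg 3 → 8:20 PM UTC.
Add 1 hour and 10 minutes layover in Port Linden → 9:30 PM UTC.
Add 15 hours and 30 minutes leg 4 → 1:00 PM UTC (Oct 28).
Isla Perdida is UTC+12:45, so local arrival = 1:00 PM + 12:45 = 1:45 AM on Oct 29.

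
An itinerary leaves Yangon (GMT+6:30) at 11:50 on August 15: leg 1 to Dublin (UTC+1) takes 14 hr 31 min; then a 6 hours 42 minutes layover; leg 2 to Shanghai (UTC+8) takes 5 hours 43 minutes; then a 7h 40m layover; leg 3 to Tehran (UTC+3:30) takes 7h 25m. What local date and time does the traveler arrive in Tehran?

02:51 on August 17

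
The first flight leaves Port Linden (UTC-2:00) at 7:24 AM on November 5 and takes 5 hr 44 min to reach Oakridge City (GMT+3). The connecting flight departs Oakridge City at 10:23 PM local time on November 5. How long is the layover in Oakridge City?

4 hours 15 minutes

Convert departure to UTC: 7:24 AM + 2:00 = 9:24 AM UTC on Nov 5.
Add 5 hours and 44 minutes flight time → 3:08 PM UTC.
Oakridge City is UTC+3:00, so local arrival = 3:08 PM + 3:00 = 6:08 PM on Nov 5.
Layover = 10:23 PM − 6:08 PM = 4 hours 15 minutes.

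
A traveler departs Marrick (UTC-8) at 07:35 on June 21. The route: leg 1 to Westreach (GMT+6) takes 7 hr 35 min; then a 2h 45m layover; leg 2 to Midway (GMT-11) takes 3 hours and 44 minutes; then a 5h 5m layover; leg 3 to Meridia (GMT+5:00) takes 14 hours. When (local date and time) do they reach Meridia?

05:44 on June 23

Convert departure to UTC: 07:35 + 8:00 = 15:35 UTC on Jun 21.
Add 7 hours 35 minutes leg 1 → 23:10 UTC.
Add 2 hours and 45 minutes layover in Westreach → 01:55 UTC (Jun 22).
Add 3 hours and 44 minutes leg 2 → 05:39 UTC.
Add 5 hours 5 minutes layover in Midway → 10:44 UTC.
Add 14 hours leg 3 → 00:44 UTC (Jun 23).
Meridia is UTC+5:00, so local arrival = 00:44 + 5:00 = 05:44 on Jun 23.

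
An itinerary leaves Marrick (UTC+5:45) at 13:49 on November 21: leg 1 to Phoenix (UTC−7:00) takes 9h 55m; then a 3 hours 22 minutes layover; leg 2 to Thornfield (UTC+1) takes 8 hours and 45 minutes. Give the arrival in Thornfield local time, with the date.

07:06 on November 22

Convert departure to UTC: 13:49 − 5:45 = 08:04 UTC on Nov 21.
Add 9 hours 55 minutes leg 1 → 17:59 UTC.
Add 3 hours 22 minutes layover in Phoenix → 21:21 UTC.
Add 8 hours and 45 minutes leg 2 → 06:06 UTC (Nov 22).
Thornfield is UTC+1:00, so local arrival = 06:06 + 1:00 = 07:06 on Nov 22.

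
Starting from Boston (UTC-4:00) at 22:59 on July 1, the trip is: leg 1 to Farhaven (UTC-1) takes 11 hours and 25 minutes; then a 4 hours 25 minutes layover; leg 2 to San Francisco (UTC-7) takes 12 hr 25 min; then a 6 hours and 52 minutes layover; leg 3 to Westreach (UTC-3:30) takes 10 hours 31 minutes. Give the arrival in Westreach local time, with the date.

21:07 on July 3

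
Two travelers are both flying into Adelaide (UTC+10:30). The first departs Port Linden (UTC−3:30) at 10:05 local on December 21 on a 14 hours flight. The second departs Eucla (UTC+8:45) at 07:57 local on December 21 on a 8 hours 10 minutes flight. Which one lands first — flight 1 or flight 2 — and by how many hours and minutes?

Flight 1 in UTC: 10:05 + 3:30 = 13:35 on Dec 21.
+14 hours → arrive 03:35 UTC on Dec 22.
Flight 2 in UTC: 07:57 − 8:45 = 23:12 on Dec 20.
+8 hours 10 minutes → arrive 07:22 UTC on Dec 21.
Flight 2 lands earlier by 20 hours 13 minutes.

the second, by 20 hours 13 minutes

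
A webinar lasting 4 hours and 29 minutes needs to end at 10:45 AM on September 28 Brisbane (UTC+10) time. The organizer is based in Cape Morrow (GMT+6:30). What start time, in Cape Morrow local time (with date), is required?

Target end time in UTC: 10:45 AM − 10:00 = 12:45 AM on Sep 28.
Subtract 4 hours and 29 minutes → start 8:16 PM UTC on Sep 27.
Cape Morrow is UTC+6:30: 8:16 PM + 6:30 = 2:46 AM on Sep 28.

2:46 AM on September 28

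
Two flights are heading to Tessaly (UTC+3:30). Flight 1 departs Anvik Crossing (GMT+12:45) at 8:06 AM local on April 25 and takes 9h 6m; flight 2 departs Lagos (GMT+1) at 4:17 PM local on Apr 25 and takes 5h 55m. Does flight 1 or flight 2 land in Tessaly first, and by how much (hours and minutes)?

the first, by 16 hours 45 minutes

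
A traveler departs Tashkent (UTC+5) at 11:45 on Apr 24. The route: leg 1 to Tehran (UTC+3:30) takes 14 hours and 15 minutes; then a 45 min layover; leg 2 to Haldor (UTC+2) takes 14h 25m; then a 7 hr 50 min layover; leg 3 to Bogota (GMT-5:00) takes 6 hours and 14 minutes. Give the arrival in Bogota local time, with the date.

21:14 on Apr 25

Convert departure to UTC: 11:45 − 5:00 = 06:45 UTC on Apr 24.
Add 14 hours and 15 minutes leg 1 → 21:00 UTC.
Add 45 minutes layover in Tehran → 21:45 UTC.
Add 14 hours 25 minutes leg 2 → 12:10 UTC (Apr 25).
Add 7 hours and 50 minutes layover in Haldor → 20:00 UTC.
Add 6 hours and 14 minutes leg 3 → 02:14 UTC (Apr 26).
Bogota is UTC−5:00, so local arrival = 02:14 − 5:00 = 21:14 on Apr 25.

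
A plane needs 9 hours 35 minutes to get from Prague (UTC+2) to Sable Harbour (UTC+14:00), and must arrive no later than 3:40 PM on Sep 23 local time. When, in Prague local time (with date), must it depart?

Target arrival in UTC: 3:40 PM − 14:00 = 1:40 AM on Sep 23.
Subtract 9 hours 35 minutes → departure 4:05 PM UTC on Sep 22.
Prague is UTC+2:00: 4:05 PM + 2:00 = 6:05 PM on Sep 22.

6:05 PM on September 22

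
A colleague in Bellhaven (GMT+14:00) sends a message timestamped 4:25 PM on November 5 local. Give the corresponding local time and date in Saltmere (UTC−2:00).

In UTC: 4:25 PM − 14:00 = 2:25 AM on Nov 5.
Saltmere is UTC−2:00: 2:25 AM − 2:00 = 12:25 AM on Nov 5.

12:25 AM on Nov 5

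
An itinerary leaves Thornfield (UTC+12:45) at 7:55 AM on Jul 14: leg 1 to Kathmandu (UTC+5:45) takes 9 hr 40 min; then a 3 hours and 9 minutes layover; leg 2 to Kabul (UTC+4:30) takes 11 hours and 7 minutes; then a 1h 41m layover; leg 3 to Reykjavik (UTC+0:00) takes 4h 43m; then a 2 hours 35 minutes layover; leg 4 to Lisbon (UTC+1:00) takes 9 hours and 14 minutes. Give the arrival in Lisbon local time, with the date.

2:19 PM on Jul 15

Convert departure to UTC: 7:55 AM − 12:45 = 7:10 PM UTC on Jul 13.
Add 9 hours 40 minutes leg 1 → 4:50 AM UTC (Jul 14).
Add 3 hours and 9 minutes layover in Kathmandu → 7:59 AM UTC.
Add 11 hours and 7 minutes leg 2 → 7:06 PM UTC.
Add 1 hour and 41 minutes layover in Kabul → 8:47 PM UTC.
Add 4 hours and 43 minutes leg 3 → 1:30 AM UTC (Jul 15).
Add 2 hours 35 minutes layover in Reykjavik → 4:05 AM UTC.
Add 9 hours and 14 minutes leg 4 → 1:19 PM UTC.
Lisbon is UTC+1:00, so local arrival = 1:19 PM + 1:00 = 2:19 PM on Jul 15.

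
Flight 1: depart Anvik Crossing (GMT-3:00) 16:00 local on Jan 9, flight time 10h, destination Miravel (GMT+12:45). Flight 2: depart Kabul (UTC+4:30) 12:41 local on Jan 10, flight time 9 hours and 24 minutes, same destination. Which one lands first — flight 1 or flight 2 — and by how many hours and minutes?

the first, by 12 hours 35 minutes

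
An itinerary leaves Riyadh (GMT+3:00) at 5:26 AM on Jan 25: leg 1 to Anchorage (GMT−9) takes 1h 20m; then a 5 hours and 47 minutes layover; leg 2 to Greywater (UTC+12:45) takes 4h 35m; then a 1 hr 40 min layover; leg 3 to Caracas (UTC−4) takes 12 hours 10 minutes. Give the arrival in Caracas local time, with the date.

11:58 PM on Jan 25

Convert departure to UTC: 5:26 AM − 3:00 = 2:26 AM UTC on Jan 25.
Add 1 hour and 20 minutes leg 1 → 3:46 AM UTC.
Add 5 hours 47 minutes layover in Anchorage → 9:33 AM UTC.
Add 4 hours 35 minutes leg 2 → 2:08 PM UTC.
Add 1 hour 40 minutes layover in Greywater → 3:48 PM UTC.
Add 12 hours 10 minutes leg 3 → 3:58 AM UTC (Jan 26).
Caracas is UTC−4:00, so local arrival = 3:58 AM − 4:00 = 11:58 PM on Jan 25.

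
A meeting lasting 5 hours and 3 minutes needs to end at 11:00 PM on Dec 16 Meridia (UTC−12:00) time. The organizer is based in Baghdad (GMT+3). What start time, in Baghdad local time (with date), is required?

Target end time in UTC: 11:00 PM + 12:00 = 11:00 AM on Dec 17.
Subtract 5 hours 3 minutes → start 5:57 AM UTC on Dec 17.
Baghdad is UTC+3:00: 5:57 AM + 3:00 = 8:57 AM on Dec 17.

8:57 AM on December 17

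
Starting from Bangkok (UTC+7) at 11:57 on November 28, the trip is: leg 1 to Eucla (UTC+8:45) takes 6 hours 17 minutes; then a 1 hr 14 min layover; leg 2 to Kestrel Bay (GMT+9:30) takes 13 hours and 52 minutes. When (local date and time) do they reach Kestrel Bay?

Convert departure to UTC: 11:57 − 7:00 = 04:57 UTC on Nov 28.
Add 6 hours 17 minutes leg 1 → 11:14 UTC.
Add 1 hour and 14 minutes layover in Eucla → 12:28 UTC.
Add 13 hours 52 minutes leg 2 → 02:20 UTC (Nov 29).
Kestrel Bay is UTC+9:30, so local arrival = 02:20 + 9:30 = 11:50 on Nov 29.

11:50 on November 29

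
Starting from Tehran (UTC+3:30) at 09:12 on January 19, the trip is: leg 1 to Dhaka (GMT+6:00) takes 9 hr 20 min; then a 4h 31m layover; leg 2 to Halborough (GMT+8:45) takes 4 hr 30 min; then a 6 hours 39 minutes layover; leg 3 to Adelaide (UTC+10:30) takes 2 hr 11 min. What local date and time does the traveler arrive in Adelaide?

19:23 on January 20

Convert departure to UTC: 09:12 − 3:30 = 05:42 UTC on Jan 19.
Add 9 hours 20 minutes leg 1 → 15:02 UTC.
Add 4 hours 31 minutes layover in Dhaka → 19:33 UTC.
Add 4 hours 30 minutes leg 2 → 00:03 UTC (Jan 20).
Add 6 hours 39 minutes layover in Halborough → 06:42 UTC.
Add 2 hours and 11 minutes leg 3 → 08:53 UTC.
Adelaide is UTC+10:30, so local arrival = 08:53 + 10:30 = 19:23 on Jan 20.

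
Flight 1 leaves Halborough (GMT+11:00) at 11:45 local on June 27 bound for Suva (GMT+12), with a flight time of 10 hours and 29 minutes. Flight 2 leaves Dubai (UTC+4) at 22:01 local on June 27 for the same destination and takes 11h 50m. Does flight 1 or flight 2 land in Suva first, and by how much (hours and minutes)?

the first, by 18 hours 37 minutes

Flight 1 in UTC: 11:45 − 11:00 = 00:45 on Jun 27.
+10 hours 29 minutes → arrive 11:14 UTC on Jun 27.
Flight 2 in UTC: 22:01 − 4:00 = 18:01 on Jun 27.
+11 hours 50 minutes → arrive 05:51 UTC on Jun 28.
Flight 1 lands earlier by 18 hours 37 minutes.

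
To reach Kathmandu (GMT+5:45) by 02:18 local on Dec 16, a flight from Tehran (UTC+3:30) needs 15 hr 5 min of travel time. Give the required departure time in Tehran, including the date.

Target arrival in UTC: 02:18 − 5:45 = 20:33 on Dec 15.
Subtract 15 hours 5 minutes → departure 05:28 UTC on Dec 15.
Tehran is UTC+3:30: 05:28 + 3:30 = 08:58 on Dec 15.

08:58 on December 15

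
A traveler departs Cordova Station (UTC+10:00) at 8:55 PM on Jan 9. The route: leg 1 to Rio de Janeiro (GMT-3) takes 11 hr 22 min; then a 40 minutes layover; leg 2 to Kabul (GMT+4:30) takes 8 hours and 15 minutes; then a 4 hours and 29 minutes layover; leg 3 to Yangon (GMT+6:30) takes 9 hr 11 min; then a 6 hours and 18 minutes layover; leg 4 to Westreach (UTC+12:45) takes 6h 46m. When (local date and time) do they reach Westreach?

10:41 PM on Jan 11

Convert departure to UTC: 8:55 PM − 10:00 = 10:55 AM UTC on Jan 9.
Add 11 hours 22 minutes leg 1 → 10:17 PM UTC.
Add 40 minutes layover in Rio de Janeiro → 10:57 PM UTC.
Add 8 hours and 15 minutes leg 2 → 7:12 AM UTC (Jan 10).
Add 4 hours 29 minutes layover in Kabul → 11:41 AM UTC.
Add 9 hours 11 minutes leg 3 → 8:52 PM UTC.
Add 6 hours and 18 minutes layover in Yangon → 3:10 AM UTC (Jan 11).
Add 6 hours and 46 minutes leg 4 → 9:56 AM UTC.
Westreach is UTC+12:45, so local arrival = 9:56 AM + 12:45 = 10:41 PM on Jan 11.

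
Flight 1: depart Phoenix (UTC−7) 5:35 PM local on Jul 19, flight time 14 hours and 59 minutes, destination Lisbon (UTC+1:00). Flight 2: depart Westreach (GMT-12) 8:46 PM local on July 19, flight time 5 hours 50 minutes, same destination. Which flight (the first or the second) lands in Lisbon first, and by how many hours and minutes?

Flight 1 in UTC: 5:35 PM + 7:00 = 12:35 AM on Jul 20.
+14 hours 59 minutes → arrive 3:34 PM UTC on Jul 20.
Flight 2 in UTC: 8:46 PM + 12:00 = 8:46 AM on Jul 20.
+5 hours and 50 minutes → arrive 2:36 PM UTC on Jul 20.
Flight 2 lands earlier by 58 minutes.

the second, by 58 minutes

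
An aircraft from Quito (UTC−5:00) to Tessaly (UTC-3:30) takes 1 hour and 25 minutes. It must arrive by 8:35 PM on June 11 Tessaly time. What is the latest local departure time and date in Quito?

Target arrival in UTC: 8:35 PM + 3:30 = 12:05 AM on Jun 12.
Subtract 1 hour and 25 minutes → departure 10:40 PM UTC on Jun 11.
Quito is UTC−5:00: 10:40 PM − 5:00 = 5:40 PM on Jun 11.

5:40 PM on June 11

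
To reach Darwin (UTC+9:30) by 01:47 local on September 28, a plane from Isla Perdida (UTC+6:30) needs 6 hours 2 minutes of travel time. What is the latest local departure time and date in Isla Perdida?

16:45 on September 27

Target arrival in UTC: 01:47 − 9:30 = 16:17 on Sep 27.
Subtract 6 hours and 2 minutes → departure 10:15 UTC on Sep 27.
Isla Perdida is UTC+6:30: 10:15 + 6:30 = 16:45 on Sep 27.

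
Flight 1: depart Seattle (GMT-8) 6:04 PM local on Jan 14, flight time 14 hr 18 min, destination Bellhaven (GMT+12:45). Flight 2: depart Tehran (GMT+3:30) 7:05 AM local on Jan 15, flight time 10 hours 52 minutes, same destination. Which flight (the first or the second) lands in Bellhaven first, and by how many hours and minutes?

Flight 1 in UTC: 6:04 PM + 8:00 = 2:04 AM on Jan 15.
+14 hours 18 minutes → arrive 4:22 PM UTC on Jan 15.
Flight 2 in UTC: 7:05 AM − 3:30 = 3:35 AM on Jan 15.
+10 hours 52 minutes → arrive 2:27 PM UTC on Jan 15.
Flight 2 lands earlier by 1 hour 55 minutes.

the second, by 1 hour 55 minutes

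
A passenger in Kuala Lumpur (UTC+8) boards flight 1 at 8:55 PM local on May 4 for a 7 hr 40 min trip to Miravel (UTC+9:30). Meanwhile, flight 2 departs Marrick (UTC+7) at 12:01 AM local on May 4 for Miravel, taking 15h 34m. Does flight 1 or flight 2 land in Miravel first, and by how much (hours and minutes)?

Flight 1 in UTC: 8:55 PM − 8:00 = 12:55 PM on May 4.
+7 hours and 40 minutes → arrive 8:35 PM UTC on May 4.
Flight 2 in UTC: 12:01 AM − 7:00 = 5:01 PM on May 3.
+15 hours and 34 minutes → arrive 8:35 AM UTC on May 4.
Flight 2 lands earlier by 12 hours.

the second, by 12 hours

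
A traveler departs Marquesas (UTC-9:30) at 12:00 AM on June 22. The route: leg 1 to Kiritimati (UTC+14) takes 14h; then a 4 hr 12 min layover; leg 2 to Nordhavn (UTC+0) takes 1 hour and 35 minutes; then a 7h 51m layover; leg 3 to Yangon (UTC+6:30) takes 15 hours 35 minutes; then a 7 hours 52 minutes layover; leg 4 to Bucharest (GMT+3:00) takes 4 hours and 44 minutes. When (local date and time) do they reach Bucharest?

8:19 PM on Jun 24

Convert departure to UTC: 12:00 AM + 9:30 = 9:30 AM UTC on Jun 22.
Add 14 hours leg 1 → 11:30 PM UTC.
Add 4 hours 12 minutes layover in Kiritimati → 3:42 AM UTC (Jun 23).
Add 1 hour and 35 minutes leg 2 → 5:17 AM UTC.
Add 7 hours and 51 minutes layover in Nordhavn → 1:08 PM UTC.
Add 15 hours 35 minutes leg 3 → 4:43 AM UTC (Jun 24).
Add 7 hours 52 minutes layover in Yangon → 12:35 PM UTC.
Add 4 hours 44 minutes leg 4 → 5:19 PM UTC.
Bucharest is UTC+3:00, so local arrival = 5:19 PM + 3:00 = 8:19 PM on Jun 24.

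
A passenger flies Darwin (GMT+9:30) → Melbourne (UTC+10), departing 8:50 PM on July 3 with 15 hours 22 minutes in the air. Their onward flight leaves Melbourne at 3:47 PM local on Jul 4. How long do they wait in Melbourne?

3 hours 5 minutes

Convert departure to UTC: 8:50 PM − 9:30 = 11:20 AM UTC on Jul 3.
Add 15 hours and 22 minutes flight time → 2:42 AM UTC (Jul 4).
Melbourne is UTC+10:00, so local arrival = 2:42 AM + 10:00 = 12:42 PM on Jul 4.
Layover = 3:47 PM − 12:42 PM = 3 hours 5 minutes.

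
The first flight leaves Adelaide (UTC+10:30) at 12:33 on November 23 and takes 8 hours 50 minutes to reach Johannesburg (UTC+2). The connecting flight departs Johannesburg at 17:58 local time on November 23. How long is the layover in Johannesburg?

5 hours 5 minutes

Convert departure to UTC: 12:33 − 10:30 = 02:03 UTC on Nov 23.
Add 8 hours and 50 minutes flight time → 10:53 UTC.
Johannesburg is UTC+2:00, so local arrival = 10:53 + 2:00 = 12:53 on Nov 23.
Layover = 17:58 − 12:53 = 5 hours 5 minutes.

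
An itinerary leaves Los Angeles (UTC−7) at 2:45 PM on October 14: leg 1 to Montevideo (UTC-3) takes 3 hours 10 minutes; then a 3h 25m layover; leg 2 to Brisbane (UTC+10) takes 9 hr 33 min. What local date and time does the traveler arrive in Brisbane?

11:53 PM on October 15

Convert departure to UTC: 2:45 PM + 7:00 = 9:45 PM UTC on Oct 14.
Add 3 hours 10 minutes leg 1 → 12:55 AM UTC (Oct 15).
Add 3 hours 25 minutes layover in Montevideo → 4:20 AM UTC.
Add 9 hours 33 minutes leg 2 → 1:53 PM UTC.
Brisbane is UTC+10:00, so local arrival = 1:53 PM + 10:00 = 11:53 PM on Oct 15.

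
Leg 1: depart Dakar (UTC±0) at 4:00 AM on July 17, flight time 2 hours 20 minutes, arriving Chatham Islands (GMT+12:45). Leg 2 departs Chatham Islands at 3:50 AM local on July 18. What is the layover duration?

8 hours 45 minutes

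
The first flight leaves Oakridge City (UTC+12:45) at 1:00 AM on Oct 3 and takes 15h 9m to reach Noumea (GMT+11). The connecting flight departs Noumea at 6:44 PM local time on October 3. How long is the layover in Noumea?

Convert departure to UTC: 1:00 AM − 12:45 = 12:15 PM UTC on Oct 2.
Add 15 hours 9 minutes flight time → 3:24 AM UTC (Oct 3).
Noumea is UTC+11:00, so local arrival = 3:24 AM + 11:00 = 2:24 PM on Oct 3.
Layover = 6:44 PM − 2:24 PM = 4 hours 20 minutes.

4 hours 20 minutes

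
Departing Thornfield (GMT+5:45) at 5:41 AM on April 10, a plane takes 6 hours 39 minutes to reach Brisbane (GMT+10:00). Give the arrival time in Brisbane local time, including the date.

Convert departure to UTC: 5:41 AM − 5:45 = 11:56 PM UTC on Apr 9.
Add 6 hours and 39 minutes travel time → 6:35 AM UTC (Apr 10).
Brisbane is UTC+10:00, so local arrival = 6:35 AM + 10:00 = 4:35 PM on Apr 10.

4:35 PM on April 10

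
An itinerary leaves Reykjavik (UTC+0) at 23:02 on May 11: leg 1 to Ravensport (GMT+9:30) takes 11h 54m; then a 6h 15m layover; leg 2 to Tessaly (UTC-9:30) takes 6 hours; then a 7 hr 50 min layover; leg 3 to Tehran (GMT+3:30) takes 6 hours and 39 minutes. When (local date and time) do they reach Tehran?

Reykjavik is at UTC+0, so departure is already 23:02 UTC on May 11.
Add 11 hours and 54 minutes leg 1 → 10:56 UTC (May 12).
Add 6 hours 15 minutes layover in Ravensport → 17:11 UTC.
Add 6 hours leg 2 → 23:11 UTC.
Add 7 hours and 50 minutes layover in Tessaly → 07:01 UTC (May 13).
Add 6 hours 39 minutes leg 3 → 13:40 UTC.
Tehran is UTC+3:30, so local arrival = 13:40 + 3:30 = 17:10 on May 13.

17:10 on May 13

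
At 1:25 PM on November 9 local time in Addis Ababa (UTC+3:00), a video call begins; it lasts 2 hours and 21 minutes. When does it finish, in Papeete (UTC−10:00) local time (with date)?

2:46 AM on November 9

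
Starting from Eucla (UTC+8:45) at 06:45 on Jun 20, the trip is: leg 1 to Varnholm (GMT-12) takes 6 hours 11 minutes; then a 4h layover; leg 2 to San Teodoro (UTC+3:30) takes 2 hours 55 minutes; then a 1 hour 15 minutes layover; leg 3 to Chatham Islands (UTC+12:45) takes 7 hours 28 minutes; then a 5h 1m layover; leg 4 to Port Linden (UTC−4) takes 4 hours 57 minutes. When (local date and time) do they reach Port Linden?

01:47 on June 21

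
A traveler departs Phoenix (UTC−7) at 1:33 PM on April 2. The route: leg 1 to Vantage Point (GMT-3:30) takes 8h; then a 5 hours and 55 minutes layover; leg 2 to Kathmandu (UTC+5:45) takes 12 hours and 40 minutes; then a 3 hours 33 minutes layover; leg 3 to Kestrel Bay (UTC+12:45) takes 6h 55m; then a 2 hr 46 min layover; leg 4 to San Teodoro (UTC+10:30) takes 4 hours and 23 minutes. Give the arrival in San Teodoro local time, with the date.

Convert departure to UTC: 1:33 PM + 7:00 = 8:33 PM UTC on Apr 2.
Add 8 hours leg 1 → 4:33 AM UTC (Apr 3).
Add 5 hours and 55 minutes layover in Vantage Point → 10:28 AM UTC.
Add 12 hours 40 minutes leg 2 → 11:08 PM UTC.
Add 3 hours 33 minutes layover in Kathmandu → 2:41 AM UTC (Apr 4).
Add 6 hours and 55 minutes leg 3 → 9:36 AM UTC.
Add 2 hours 46 minutes layover in Kestrel Bay → 12:22 PM UTC.
Add 4 hours and 23 minutes leg 4 → 4:45 PM UTC.
San Teodoro is UTC+10:30, so local arrival = 4:45 PM + 10:30 = 3:15 AM on Apr 5.

3:15 AM on April 5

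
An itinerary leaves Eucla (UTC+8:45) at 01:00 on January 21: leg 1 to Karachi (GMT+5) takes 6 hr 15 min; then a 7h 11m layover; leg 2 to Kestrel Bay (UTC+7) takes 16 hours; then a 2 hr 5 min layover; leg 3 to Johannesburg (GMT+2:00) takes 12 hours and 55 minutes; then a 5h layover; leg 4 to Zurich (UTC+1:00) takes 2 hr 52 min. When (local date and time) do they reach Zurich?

21:33 on January 22

Convert departure to UTC: 01:00 − 8:45 = 16:15 UTC on Jan 20.
Add 6 hours 15 minutes leg 1 → 22:30 UTC.
Add 7 hours and 11 minutes layover in Karachi → 05:41 UTC (Jan 21).
Add 16 hours leg 2 → 21:41 UTC.
Add 2 hours 5 minutes layover in Kestrel Bay → 23:46 UTC.
Add 12 hours and 55 minutes leg 3 → 12:41 UTC (Jan 22).
Add 5 hours layover in Johannesburg → 17:41 UTC.
Add 2 hours 52 minutes leg 4 → 20:33 UTC.
Zurich is UTC+1:00, so local arrival = 20:33 + 1:00 = 21:33 on Jan 22.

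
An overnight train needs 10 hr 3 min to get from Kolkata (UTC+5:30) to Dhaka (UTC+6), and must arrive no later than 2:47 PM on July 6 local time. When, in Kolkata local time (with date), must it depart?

Target arrival in UTC: 2:47 PM − 6:00 = 8:47 AM on Jul 6.
Subtract 10 hours and 3 minutes → departure 10:44 PM UTC on Jul 5.
Kolkata is UTC+5:30: 10:44 PM + 5:30 = 4:14 AM on Jul 6.

4:14 AM on Jul 6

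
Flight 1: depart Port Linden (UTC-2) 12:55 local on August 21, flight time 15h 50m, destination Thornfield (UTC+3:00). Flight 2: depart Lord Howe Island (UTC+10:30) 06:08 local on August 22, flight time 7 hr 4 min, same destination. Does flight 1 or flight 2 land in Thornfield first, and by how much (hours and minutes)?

the second, by 4 hours 3 minutes

Flight 1 in UTC: 12:55 + 2:00 = 14:55 on Aug 21.
+15 hours 50 minutes → arrive 06:45 UTC on Aug 22.
Flight 2 in UTC: 06:08 − 10:30 = 19:38 on Aug 21.
+7 hours and 4 minutes → arrive 02:42 UTC on Aug 22.
Flight 2 lands earlier by 4 hours 3 minutes.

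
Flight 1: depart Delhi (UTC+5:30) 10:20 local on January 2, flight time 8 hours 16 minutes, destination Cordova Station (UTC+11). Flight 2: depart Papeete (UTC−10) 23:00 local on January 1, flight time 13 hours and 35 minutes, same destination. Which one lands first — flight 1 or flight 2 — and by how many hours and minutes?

Flight 1 in UTC: 10:20 − 5:30 = 04:50 on Jan 2.
+8 hours 16 minutes → arrive 13:06 UTC on Jan 2.
Flight 2 in UTC: 23:00 + 10:00 = 09:00 on Jan 2.
+13 hours 35 minutes → arrive 22:35 UTC on Jan 2.
Flight 1 lands earlier by 9 hours 29 minutes.

the first, by 9 hours 29 minutes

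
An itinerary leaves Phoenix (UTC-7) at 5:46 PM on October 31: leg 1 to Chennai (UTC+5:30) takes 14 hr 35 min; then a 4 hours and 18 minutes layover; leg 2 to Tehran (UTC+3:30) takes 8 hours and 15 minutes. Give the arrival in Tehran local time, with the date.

7:24 AM on November 2

Convert departure to UTC: 5:46 PM + 7:00 = 12:46 AM UTC on Nov 1.
Add 14 hours 35 minutes leg 1 → 3:21 PM UTC.
Add 4 hours and 18 minutes layover in Chennai → 7:39 PM UTC.
Add 8 hours 15 minutes leg 2 → 3:54 AM UTC (Nov 2).
Tehran is UTC+3:30, so local arrival = 3:54 AM + 3:30 = 7:24 AM on Nov 2.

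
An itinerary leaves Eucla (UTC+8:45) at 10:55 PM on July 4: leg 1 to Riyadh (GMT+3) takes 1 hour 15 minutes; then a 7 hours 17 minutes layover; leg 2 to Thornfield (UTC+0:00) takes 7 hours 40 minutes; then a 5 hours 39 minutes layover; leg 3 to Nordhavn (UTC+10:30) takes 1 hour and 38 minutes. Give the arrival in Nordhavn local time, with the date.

Convert departure to UTC: 10:55 PM − 8:45 = 2:10 PM UTC on Jul 4.
Add 1 hour 15 minutes leg 1 → 3:25 PM UTC.
Add 7 hours 17 minutes layover in Riyadh → 10:42 PM UTC.
Add 7 hours and 40 minutes leg 2 → 6:22 AM UTC (Jul 5).
Add 5 hours 39 minutes layover in Thornfield → 12:01 PM UTC.
Add 1 hour and 38 minutes leg 3 → 1:39 PM UTC.
Nordhavn is UTC+10:30, so local arrival = 1:39 PM + 10:30 = 12:09 AM on Jul 6.

12:09 AM on July 6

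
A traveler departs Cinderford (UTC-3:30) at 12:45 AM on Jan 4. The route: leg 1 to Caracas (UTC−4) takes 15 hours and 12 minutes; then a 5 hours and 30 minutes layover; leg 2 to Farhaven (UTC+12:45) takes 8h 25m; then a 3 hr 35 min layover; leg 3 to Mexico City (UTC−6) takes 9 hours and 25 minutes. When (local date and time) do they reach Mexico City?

4:22 PM on January 5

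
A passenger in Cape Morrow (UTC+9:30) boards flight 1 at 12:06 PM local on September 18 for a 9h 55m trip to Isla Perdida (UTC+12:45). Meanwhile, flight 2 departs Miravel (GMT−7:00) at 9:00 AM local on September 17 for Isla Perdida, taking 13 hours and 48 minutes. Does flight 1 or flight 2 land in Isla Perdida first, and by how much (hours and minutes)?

the second, by 6 hours 43 minutes

Flight 1 in UTC: 12:06 PM − 9:30 = 2:36 AM on Sep 18.
+9 hours and 55 minutes → arrive 12:31 PM UTC on Sep 18.
Flight 2 in UTC: 9:00 AM + 7:00 = 4:00 PM on Sep 17.
+13 hours and 48 minutes → arrive 5:48 AM UTC on Sep 18.
Flight 2 lands earlier by 6 hours 43 minutes.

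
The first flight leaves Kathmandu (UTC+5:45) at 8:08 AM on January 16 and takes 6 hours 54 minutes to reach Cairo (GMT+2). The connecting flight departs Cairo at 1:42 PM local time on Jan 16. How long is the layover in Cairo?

2 hours 25 minutes

Convert departure to UTC: 8:08 AM − 5:45 = 2:23 AM UTC on Jan 16.
Add 6 hours 54 minutes flight time → 9:17 AM UTC.
Cairo is UTC+2:00, so local arrival = 9:17 AM + 2:00 = 11:17 AM on Jan 16.
Layover = 1:42 PM − 11:17 AM = 2 hours 25 minutes.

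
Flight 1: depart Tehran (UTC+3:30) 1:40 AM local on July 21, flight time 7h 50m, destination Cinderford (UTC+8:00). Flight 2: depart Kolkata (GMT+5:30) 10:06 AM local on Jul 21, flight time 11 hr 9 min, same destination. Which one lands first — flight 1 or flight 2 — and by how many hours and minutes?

Flight 1 in UTC: 1:40 AM − 3:30 = 10:10 PM on Jul 20.
+7 hours 50 minutes → arrive 6:00 AM UTC on Jul 21.
Flight 2 in UTC: 10:06 AM − 5:30 = 4:36 AM on Jul 21.
+11 hours 9 minutes → arrive 3:45 PM UTC on Jul 21.
Flight 1 lands earlier by 9 hours 45 minutes.

the first, by 9 hours 45 minutes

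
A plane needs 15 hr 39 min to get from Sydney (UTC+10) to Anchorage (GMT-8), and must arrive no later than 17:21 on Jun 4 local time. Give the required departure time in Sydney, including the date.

Target arrival in UTC: 17:21 + 8:00 = 01:21 on Jun 5.
Subtract 15 hours 39 minutes → departure 09:42 UTC on Jun 4.
Sydney is UTC+10:00: 09:42 + 10:00 = 19:42 on Jun 4.

19:42 on June 4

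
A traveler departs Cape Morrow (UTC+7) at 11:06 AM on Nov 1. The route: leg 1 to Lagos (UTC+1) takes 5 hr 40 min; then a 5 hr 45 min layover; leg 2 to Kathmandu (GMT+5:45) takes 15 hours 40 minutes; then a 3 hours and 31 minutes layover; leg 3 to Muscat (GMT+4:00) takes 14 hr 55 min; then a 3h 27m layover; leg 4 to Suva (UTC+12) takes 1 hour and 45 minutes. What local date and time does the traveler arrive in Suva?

Convert departure to UTC: 11:06 AM − 7:00 = 4:06 AM UTC on Nov 1.
Add 5 hours and 40 minutes leg 1 → 9:46 AM UTC.
Add 5 hours 45 minutes layover in Lagos → 3:31 PM UTC.
Add 15 hours and 40 minutes leg 2 → 7:11 AM UTC (Nov 2).
Add 3 hours 31 minutes layover in Kathmandu → 10:42 AM UTC.
Add 14 hours 55 minutes leg 3 → 1:37 AM UTC (Nov 3).
Add 3 hours and 27 minutes layover in Muscat → 5:04 AM UTC.
Add 1 hour 45 minutes leg 4 → 6:49 AM UTC.
Suva is UTC+12:00, so local arrival = 6:49 AM + 12:00 = 6:49 PM on Nov 3.

6:49 PM on Nov 3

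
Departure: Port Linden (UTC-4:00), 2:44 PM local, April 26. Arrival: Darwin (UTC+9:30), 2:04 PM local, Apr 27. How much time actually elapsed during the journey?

9 hours 50 minutes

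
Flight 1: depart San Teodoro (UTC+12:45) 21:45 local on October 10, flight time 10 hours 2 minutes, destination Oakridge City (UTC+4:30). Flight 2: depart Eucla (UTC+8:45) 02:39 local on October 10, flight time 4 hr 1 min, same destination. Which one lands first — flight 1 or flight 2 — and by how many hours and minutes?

Flight 1 in UTC: 21:45 − 12:45 = 09:00 on Oct 10.
+10 hours and 2 minutes → arrive 19:02 UTC on Oct 10.
Flight 2 in UTC: 02:39 − 8:45 = 17:54 on Oct 9.
+4 hours and 1 minute → arrive 21:55 UTC on Oct 9.
Flight 2 lands earlier by 21 hours 7 minutes.

the second, by 21 hours 7 minutes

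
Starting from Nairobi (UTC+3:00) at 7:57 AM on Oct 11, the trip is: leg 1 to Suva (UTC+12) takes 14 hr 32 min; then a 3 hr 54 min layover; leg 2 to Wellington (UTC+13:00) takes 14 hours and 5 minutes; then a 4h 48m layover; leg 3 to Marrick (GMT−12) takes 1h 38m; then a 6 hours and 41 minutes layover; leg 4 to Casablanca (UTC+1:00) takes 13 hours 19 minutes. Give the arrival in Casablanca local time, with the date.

4:54 PM on October 13

Convert departure to UTC: 7:57 AM − 3:00 = 4:57 AM UTC on Oct 11.
Add 14 hours and 32 minutes leg 1 → 7:29 PM UTC.
Add 3 hours and 54 minutes layover in Suva → 11:23 PM UTC.
Add 14 hours and 5 minutes leg 2 → 1:28 PM UTC (Oct 12).
Add 4 hours and 48 minutes layover in Wellington → 6:16 PM UTC.
Add 1 hour and 38 minutes leg 3 → 7:54 PM UTC.
Add 6 hours and 41 minutes layover in Marrick → 2:35 AM UTC (Oct 13).
Add 13 hours 19 minutes leg 4 → 3:54 PM UTC.
Casablanca is UTC+1:00, so local arrival = 3:54 PM + 1:00 = 4:54 PM on Oct 13.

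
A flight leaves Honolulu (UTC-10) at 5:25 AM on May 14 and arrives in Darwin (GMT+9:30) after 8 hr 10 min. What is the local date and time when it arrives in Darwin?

Convert departure to UTC: 5:25 AM + 10:00 = 3:25 PM UTC on May 14.
Add 8 hours and 10 minutes travel time → 11:35 PM UTC.
Darwin is UTC+9:30, so local arrival = 11:35 PM + 9:30 = 9:05 AM on May 15.

9:05 AM on May 15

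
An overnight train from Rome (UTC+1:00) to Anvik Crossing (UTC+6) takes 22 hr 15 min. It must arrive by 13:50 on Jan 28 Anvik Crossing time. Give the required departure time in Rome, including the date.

Target arrival in UTC: 13:50 − 6:00 = 07:50 on Jan 28.
Subtract 22 hours and 15 minutes → departure 09:35 UTC on Jan 27.
Rome is UTC+1:00: 09:35 + 1:00 = 10:35 on Jan 27.

10:35 on January 27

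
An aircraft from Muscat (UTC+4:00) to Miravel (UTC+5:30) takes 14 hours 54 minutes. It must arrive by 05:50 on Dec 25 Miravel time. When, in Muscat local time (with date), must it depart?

13:26 on December 24

Target arrival in UTC: 05:50 − 5:30 = 00:20 on Dec 25.
Subtract 14 hours 54 minutes → departure 09:26 UTC on Dec 24.
Muscat is UTC+4:00: 09:26 + 4:00 = 13:26 on Dec 24.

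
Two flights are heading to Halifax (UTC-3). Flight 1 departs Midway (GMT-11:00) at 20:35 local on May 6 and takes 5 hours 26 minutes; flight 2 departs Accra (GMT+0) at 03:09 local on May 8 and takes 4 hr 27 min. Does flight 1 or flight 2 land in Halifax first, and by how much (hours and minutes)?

the first, by 18 hours 35 minutes

Flight 1 in UTC: 20:35 + 11:00 = 07:35 on May 7.
+5 hours 26 minutes → arrive 13:01 UTC on May 7.
Flight 2 departs at 03:09 UTC (May 8).
+4 hours and 27 minutes → arrive 07:36 UTC on May 8.
Flight 1 lands earlier by 18 hours 35 minutes.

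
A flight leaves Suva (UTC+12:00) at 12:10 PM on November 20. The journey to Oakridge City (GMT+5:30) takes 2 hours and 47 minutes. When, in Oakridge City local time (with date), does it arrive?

8:27 AM on November 20

Convert departure to UTC: 12:10 PM − 12:00 = 12:10 AM UTC on Nov 20.
Add 2 hours 47 minutes travel time → 2:57 AM UTC.
Oakridge City is UTC+5:30, so local arrival = 2:57 AM + 5:30 = 8:27 AM on Nov 20.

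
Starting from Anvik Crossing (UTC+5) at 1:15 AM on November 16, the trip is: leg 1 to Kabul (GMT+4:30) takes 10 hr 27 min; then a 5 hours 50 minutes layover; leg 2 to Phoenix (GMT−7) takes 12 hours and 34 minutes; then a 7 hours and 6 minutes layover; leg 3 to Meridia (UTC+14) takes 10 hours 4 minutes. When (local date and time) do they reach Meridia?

Convert departure to UTC: 1:15 AM − 5:00 = 8:15 PM UTC on Nov 15.
Add 10 hours 27 minutes leg 1 → 6:42 AM UTC (Nov 16).
Add 5 hours 50 minutes layover in Kabul → 12:32 PM UTC.
Add 12 hours 34 minutes leg 2 → 1:06 AM UTC (Nov 17).
Add 7 hours and 6 minutes layover in Phoenix → 8:12 AM UTC.
Add 10 hours 4 minutes leg 3 → 6:16 PM UTC.
Meridia is UTC+14:00, so local arrival = 6:16 PM + 14:00 = 8:16 AM on Nov 18.

8:16 AM on November 18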